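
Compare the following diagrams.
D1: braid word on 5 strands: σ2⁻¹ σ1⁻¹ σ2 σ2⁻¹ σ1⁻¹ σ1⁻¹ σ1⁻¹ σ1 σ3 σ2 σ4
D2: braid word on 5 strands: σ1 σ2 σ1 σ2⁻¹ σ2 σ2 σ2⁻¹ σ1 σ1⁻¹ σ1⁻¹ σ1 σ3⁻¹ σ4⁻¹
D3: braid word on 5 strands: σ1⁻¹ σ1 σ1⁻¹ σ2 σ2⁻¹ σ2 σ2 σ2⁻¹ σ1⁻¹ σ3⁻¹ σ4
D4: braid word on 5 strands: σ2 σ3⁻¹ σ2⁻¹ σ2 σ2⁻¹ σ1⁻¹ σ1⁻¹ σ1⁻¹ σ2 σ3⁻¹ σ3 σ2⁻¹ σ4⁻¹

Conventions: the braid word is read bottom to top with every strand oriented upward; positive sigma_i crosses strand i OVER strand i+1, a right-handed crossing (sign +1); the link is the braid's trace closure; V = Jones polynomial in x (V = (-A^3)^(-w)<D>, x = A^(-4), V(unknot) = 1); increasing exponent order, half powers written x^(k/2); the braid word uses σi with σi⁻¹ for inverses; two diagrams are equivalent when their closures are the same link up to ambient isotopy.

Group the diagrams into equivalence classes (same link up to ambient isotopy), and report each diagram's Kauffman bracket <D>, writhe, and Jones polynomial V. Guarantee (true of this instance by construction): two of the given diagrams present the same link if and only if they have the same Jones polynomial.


grouping into links: {D1, D4} | {D2} | {D3}
V(D1) = x^(-9/2) - x^(-5/2) - x^(-3/2) - x^(-1/2)  (w -1, c 11, <D> = A^-1 + A^3 + A^7 - A^15)
D2 (bracket A^-7 + A; 13 crossings at w = +1): V = -x^(1/2) - x^(5/2)
D3 (bracket A^-1 + A^7; 11 crossings at w = -1): V = -x^(-5/2) - x^(-1/2)
V(D4) = x^(-9/2) - x^(-5/2) - x^(-3/2) - x^(-1/2)  (w -5, c 13, <D> = A^-13 + A^-9 + A^-5 - A^3)
why: 3 values of V(x) split the 4 diagrams


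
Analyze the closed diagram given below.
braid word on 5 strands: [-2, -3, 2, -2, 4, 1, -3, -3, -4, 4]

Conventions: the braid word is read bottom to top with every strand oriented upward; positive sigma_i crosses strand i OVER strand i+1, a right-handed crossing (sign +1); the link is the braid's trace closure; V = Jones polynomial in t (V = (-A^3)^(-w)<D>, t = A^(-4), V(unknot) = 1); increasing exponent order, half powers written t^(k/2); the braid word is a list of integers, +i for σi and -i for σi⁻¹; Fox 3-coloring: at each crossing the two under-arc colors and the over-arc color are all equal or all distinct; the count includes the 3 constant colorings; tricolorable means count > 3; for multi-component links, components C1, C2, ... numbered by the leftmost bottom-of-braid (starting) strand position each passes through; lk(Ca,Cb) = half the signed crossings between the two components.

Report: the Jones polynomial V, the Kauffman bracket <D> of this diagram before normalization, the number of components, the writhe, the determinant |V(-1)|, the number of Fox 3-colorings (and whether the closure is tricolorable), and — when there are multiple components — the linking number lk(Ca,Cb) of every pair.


Jones polynomial: V(t) = -t^-4 + t^-3 + t^-1
<D> = A^-2 + A^6 - A^10; writhe -2
components 1, writhe -2 (10 crossings)
3-colorings: 9 of 3^10, det 3 — tricolorable
note: the span of V is 3, forcing >= 3 crossings in any diagram


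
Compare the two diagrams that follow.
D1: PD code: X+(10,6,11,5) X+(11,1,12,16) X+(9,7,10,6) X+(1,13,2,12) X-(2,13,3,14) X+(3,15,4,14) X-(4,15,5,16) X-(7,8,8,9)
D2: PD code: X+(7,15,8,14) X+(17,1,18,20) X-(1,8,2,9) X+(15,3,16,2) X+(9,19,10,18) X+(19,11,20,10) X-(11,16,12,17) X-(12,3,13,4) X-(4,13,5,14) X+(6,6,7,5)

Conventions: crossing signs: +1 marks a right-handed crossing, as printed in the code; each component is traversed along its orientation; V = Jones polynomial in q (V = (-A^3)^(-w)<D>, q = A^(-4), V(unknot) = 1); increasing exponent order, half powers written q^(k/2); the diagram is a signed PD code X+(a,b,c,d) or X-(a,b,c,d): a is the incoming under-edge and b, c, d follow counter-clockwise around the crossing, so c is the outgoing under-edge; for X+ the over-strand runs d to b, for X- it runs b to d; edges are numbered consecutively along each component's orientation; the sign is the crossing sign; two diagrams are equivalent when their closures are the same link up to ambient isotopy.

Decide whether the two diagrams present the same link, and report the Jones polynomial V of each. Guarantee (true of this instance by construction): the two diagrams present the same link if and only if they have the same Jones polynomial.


equivalent: no
D1 (bracket A^6; 8 crossings at w = +2): V = 1
D2 (bracket -A^-10 + A^-6 + A^2; 10 crossings at w = +2): V = q + q^3 - q^4
key observation: V(q) takes 2 values over 2 diagrams, fixing the grouping


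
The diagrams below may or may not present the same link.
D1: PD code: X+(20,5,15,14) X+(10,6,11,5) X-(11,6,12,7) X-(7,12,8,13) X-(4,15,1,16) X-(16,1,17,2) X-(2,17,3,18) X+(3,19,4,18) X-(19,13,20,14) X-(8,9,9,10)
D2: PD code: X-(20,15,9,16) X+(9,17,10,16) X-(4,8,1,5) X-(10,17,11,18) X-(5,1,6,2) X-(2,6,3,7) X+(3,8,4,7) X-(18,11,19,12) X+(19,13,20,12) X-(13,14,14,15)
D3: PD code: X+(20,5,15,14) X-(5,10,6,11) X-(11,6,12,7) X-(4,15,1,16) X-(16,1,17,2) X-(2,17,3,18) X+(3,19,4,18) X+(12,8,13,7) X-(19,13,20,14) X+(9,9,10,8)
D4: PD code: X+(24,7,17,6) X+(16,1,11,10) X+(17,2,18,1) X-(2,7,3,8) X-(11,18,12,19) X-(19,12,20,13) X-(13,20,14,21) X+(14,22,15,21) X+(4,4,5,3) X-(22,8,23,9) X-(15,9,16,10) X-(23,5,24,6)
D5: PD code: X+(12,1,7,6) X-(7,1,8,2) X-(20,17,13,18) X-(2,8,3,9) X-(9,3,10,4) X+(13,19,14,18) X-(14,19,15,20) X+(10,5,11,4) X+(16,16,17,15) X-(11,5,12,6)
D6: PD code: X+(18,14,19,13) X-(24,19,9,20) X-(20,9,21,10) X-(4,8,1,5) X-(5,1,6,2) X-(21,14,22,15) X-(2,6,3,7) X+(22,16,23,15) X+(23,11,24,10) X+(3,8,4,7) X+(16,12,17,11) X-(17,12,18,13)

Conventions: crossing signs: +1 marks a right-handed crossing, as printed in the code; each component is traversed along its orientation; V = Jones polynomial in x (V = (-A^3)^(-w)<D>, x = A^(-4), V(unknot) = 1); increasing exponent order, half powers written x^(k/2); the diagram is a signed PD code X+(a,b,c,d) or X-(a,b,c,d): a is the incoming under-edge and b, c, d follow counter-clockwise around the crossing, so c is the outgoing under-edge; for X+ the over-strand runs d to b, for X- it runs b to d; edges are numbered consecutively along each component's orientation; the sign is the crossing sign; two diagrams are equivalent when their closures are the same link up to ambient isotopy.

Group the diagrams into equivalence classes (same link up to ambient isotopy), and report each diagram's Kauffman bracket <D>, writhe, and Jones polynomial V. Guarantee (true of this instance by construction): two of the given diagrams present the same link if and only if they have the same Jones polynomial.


classes: {D1, D2, D3, D4, D5, D6}
V(D1) = x^-3 + x^-2 + x^-1 + 1  [10 crossings, <D> = A^-12 + A^-8 + A^-4 + 1, w = -4]
D2 (bracket A^-12 + A^-8 + A^-4 + 1; 10 crossings at w = -4): V = x^-3 + x^-2 + x^-1 + 1
V(D3) = x^-3 + x^-2 + x^-1 + 1  (w -2, c 10, <D> = A^-6 + A^-2 + A^2 + A^6)
V(D4) = x^-3 + x^-2 + x^-1 + 1  (w -2, c 12, <D> = A^-6 + A^-2 + A^2 + A^6)
D5 (bracket A^-6 + A^-2 + A^2 + A^6; 10 crossings at w = -2): V = x^-3 + x^-2 + x^-1 + 1
V(D6) = x^-3 + x^-2 + x^-1 + 1  [12 crossings, <D> = A^-6 + A^-2 + A^2 + A^6, w = -2]
note: all 6 diagrams share one V(x), hence one class


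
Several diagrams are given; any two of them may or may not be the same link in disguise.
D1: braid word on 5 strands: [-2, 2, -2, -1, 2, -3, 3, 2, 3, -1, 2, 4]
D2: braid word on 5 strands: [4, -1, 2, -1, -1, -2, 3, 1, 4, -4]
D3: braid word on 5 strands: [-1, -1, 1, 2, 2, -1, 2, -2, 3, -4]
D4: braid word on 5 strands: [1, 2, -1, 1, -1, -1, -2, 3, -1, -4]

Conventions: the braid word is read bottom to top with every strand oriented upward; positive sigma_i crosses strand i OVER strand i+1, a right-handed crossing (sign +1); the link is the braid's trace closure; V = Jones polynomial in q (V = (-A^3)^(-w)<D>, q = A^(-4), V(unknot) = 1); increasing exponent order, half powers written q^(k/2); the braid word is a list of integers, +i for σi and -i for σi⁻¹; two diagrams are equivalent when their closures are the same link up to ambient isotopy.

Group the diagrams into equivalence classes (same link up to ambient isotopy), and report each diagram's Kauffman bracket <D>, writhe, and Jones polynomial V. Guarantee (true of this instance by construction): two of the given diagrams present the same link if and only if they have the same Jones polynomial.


equivalence classes: {D1, D3} | {D2, D4}
D1 (bracket A^-2 + 2A^6 + A^14; 12 crossings at w = +2): V = q^-2 + 2 + q^2
D2 (bracket 1 + A^4 + A^8 + A^12; 10 crossings at w = 0): V = q^-3 + q^-2 + q^-1 + 1
V(D3) = q^-2 + 2 + q^2  (w 0, c 10, <D> = A^-8 + 2 + A^8)
V(D4) = q^-3 + q^-2 + q^-1 + 1  [10 crossings, <D> = A^-6 + A^-2 + A^2 + A^6, w = -2]
key observation: V(q) takes 2 values over 4 diagrams, fixing the grouping


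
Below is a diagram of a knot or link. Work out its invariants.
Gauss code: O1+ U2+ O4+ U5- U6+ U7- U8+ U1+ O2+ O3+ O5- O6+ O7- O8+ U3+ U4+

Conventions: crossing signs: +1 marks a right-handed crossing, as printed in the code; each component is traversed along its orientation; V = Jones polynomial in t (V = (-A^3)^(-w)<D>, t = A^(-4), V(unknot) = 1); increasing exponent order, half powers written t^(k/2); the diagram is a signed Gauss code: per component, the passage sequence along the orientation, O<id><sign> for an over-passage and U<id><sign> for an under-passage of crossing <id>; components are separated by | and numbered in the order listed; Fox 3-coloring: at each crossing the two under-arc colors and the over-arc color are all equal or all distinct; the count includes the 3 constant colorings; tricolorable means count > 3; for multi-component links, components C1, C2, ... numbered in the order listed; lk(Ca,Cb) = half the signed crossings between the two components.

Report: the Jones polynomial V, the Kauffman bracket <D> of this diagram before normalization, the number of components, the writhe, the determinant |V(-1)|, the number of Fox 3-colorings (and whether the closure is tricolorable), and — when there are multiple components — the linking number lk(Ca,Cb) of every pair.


V(t) = t + t^3 - t^4
bracket: -A^-4 + 1 + A^8, w = +4
1 component, writhe +4, over 8 crossings
det 3, colorings 9 of 3^8 — tricolorable
observation: |V(-1)| = 3: so tricolorable, since 3 divides 3


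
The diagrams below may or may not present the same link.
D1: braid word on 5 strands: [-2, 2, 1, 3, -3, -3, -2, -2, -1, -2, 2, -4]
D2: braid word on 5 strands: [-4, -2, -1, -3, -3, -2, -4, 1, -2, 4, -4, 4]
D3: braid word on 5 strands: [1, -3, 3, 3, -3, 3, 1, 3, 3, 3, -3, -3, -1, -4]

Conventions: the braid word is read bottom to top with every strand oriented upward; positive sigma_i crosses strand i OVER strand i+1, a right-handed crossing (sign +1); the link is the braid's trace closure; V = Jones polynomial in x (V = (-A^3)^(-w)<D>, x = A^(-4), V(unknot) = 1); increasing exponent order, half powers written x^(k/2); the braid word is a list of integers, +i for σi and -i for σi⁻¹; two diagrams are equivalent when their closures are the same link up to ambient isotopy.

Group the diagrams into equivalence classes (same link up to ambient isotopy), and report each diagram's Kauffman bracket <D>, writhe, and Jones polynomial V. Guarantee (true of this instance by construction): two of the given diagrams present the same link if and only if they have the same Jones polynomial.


equivalence classes: {D1} | {D2} | {D3}
D1 (bracket A^-12 + A^-8 + A^-4 + 1; 12 crossings at w = -4): V = x^-3 + x^-2 + x^-1 + 1
D2 (bracket A^-14 + 2A^-6 + A^2; 12 crossings at w = -6): V = x^-5 + 2x^-3 + x^-1
V(D3) = 1 + x + x^2 + x^3  [14 crossings, <D> = A^-6 + A^-2 + A^2 + A^6, w = +2]
key observation: 3 classes among 3 diagrams; unequal V(x) rules out equality


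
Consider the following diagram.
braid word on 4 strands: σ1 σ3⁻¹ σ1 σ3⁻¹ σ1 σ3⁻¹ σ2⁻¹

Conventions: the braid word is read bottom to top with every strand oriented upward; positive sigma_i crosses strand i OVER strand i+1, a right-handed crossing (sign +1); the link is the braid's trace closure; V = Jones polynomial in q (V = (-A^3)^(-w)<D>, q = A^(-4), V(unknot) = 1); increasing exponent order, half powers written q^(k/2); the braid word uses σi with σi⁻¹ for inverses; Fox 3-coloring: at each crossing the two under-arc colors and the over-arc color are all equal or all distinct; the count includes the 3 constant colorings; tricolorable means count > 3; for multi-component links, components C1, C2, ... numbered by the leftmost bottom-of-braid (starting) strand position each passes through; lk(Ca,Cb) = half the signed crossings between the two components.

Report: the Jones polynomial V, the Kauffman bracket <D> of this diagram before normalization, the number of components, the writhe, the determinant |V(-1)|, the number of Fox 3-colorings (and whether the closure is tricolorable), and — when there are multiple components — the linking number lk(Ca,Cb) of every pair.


V(q) = -q^-3 + q^-2 - q^-1 + 3 - q + q^2 - q^3
bracket: A^-15 - A^-11 + A^-7 - 3A^-3 + A - A^5 + A^9, w = -1
1 component, writhe -1, over 7 crossings
det 9, colorings 27 of 3^7 — tricolorable
observation: det 9 = |V(-1)|; divisible by 3, so tricolorable


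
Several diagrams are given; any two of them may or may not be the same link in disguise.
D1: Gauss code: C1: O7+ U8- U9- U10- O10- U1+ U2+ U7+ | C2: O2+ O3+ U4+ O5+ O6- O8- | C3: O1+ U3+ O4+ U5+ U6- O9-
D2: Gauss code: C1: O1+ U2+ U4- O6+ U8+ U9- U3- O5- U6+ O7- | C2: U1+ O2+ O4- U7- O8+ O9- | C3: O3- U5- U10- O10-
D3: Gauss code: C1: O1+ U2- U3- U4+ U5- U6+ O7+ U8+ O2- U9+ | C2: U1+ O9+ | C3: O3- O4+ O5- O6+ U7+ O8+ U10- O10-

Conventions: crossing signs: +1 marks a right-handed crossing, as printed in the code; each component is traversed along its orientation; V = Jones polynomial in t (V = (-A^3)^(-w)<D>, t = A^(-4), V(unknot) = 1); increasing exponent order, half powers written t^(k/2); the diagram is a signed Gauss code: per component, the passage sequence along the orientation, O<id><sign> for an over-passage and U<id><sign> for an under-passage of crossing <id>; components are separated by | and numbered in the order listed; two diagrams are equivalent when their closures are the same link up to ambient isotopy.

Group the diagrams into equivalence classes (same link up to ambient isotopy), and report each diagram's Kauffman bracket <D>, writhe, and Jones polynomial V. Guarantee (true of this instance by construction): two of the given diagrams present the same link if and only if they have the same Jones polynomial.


equivalence classes: {D1} | {D2} | {D3}
D1 (bracket A^-6 + A^-2 + A^2 + A^6; 10 crossings at w = +2): V = 1 + t + t^2 + t^3
V(D2) = t^-3 + t^-2 + t^-1 + 1  [10 crossings, <D> = A^-6 + A^-2 + A^2 + A^6, w = -2]
D3 (bracket A^-14 + 2A^-6 + A^2; 10 crossings at w = +2): V = t + 2t^3 + t^5
key observation: 3 classes among 3 diagrams; unequal V(t) rules out equality


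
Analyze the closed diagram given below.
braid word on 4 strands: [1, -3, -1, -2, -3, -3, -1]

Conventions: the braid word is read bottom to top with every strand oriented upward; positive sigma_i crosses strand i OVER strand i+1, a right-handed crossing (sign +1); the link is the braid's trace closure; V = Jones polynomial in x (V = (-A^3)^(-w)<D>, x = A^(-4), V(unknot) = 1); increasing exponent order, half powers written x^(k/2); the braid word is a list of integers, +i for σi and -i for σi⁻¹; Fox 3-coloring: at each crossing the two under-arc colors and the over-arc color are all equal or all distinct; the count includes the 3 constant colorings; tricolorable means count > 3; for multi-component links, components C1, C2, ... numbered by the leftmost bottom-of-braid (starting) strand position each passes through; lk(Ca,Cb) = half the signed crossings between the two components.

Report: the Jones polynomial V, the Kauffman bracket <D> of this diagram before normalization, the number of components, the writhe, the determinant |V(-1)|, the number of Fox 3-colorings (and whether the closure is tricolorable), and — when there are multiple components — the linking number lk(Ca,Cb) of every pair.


V = -x^-4 + x^-3 + x^-1
<D> = -A^-11 - A^-3 + A (w = -5)
1 component over 7 crossings, w = -5
9 Fox colorings among 3^7, |V(-1)| = 3: tricolorable
why: |V(-1)| = 3: so tricolorable, since 3 divides 3


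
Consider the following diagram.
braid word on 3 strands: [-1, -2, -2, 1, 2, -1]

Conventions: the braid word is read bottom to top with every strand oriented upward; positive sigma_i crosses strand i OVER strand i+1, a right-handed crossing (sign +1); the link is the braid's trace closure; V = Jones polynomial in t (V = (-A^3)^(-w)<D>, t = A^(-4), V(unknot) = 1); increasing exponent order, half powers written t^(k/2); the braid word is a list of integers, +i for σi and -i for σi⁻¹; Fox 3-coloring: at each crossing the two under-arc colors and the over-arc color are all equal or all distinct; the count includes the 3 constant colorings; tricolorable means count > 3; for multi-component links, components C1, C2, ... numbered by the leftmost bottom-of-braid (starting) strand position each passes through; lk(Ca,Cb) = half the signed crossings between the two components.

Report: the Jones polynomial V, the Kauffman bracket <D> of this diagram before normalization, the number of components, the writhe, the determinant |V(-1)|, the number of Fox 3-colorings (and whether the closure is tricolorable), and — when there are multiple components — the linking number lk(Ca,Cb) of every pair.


V(t) = -t^-4 + t^-3 + t^-1
bracket: A^-2 + A^6 - A^10, w = -2
1 component, writhe -2, over 6 crossings
det 3, colorings 9 of 3^6 — tricolorable
observation: det 3 = |V(-1)|; divisible by 3, so tricolorable


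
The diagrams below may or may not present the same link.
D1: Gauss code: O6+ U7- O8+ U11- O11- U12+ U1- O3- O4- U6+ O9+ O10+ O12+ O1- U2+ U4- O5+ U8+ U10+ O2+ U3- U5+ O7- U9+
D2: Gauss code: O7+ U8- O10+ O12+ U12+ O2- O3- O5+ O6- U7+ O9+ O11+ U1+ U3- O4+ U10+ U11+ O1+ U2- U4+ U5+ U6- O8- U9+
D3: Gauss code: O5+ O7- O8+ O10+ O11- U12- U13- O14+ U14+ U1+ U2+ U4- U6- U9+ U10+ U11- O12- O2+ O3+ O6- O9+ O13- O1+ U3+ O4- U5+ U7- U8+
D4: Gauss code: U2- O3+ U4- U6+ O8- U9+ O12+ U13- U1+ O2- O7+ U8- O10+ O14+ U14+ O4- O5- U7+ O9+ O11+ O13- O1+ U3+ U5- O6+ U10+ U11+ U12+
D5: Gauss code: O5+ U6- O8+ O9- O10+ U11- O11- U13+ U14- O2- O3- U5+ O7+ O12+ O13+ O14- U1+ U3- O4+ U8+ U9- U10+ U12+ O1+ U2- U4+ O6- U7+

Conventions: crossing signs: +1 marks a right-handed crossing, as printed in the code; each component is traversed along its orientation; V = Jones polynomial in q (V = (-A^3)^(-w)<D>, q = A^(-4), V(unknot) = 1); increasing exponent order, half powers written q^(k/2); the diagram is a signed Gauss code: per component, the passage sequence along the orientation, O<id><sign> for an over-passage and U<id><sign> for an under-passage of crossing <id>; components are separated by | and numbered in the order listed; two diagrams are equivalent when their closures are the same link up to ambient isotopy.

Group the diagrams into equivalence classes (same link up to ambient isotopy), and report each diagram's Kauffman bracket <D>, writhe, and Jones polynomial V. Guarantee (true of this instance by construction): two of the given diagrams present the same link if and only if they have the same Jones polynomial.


grouping into links: {D1, D2, D4, D5} | {D3}
V(D1) = q^-1 - 1 + 2q - 3q^2 + 3q^3 - 2q^4 + 2q^5 - q^6  (w +2, c 12, <D> = -A^-18 + 2A^-14 - 2A^-10 + 3A^-6 - 3A^-2 + 2A^2 - A^6 + A^10)
V(D2) = q^-1 - 1 + 2q - 3q^2 + 3q^3 - 2q^4 + 2q^5 - q^6  (w +4, c 12, <D> = -A^-12 + 2A^-8 - 2A^-4 + 3 - 3A^4 + 2A^8 - A^12 + A^16)
D3 (bracket A^6; 14 crossings at w = +2): V = 1
D4 (bracket -A^-12 + 2A^-8 - 2A^-4 + 3 - 3A^4 + 2A^8 - A^12 + A^16; 14 crossings at w = +4): V = q^-1 - 1 + 2q - 3q^2 + 3q^3 - 2q^4 + 2q^5 - q^6
V(D5) = q^-1 - 1 + 2q - 3q^2 + 3q^3 - 2q^4 + 2q^5 - q^6  (w +2, c 14, <D> = -A^-18 + 2A^-14 - 2A^-10 + 3A^-6 - 3A^-2 + 2A^2 - A^6 + A^10)
why: comparing 5 Jones polynomials yields 2 groups


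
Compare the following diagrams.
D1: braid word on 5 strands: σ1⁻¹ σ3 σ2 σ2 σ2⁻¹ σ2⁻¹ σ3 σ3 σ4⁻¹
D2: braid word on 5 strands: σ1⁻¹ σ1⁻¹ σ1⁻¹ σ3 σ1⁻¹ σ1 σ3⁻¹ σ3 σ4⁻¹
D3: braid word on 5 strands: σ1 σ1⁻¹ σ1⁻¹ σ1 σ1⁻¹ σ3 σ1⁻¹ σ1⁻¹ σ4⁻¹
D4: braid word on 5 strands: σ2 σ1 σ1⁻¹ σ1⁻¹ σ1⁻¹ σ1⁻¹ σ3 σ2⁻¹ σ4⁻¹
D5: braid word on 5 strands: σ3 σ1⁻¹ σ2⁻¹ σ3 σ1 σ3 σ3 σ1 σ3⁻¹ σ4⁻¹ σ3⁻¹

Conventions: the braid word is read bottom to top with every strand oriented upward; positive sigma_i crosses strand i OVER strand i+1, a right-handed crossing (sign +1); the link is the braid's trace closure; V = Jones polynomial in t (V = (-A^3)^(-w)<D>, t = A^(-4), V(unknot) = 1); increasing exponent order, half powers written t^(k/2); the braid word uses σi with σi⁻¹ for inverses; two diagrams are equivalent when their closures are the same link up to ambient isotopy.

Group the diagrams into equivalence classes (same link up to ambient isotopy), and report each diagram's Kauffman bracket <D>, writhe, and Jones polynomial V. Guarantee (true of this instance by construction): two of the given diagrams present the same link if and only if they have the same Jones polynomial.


equivalence classes: {D1} | {D2, D3, D4} | {D5}
D1 (bracket -A^-15 + A^-7 + A^-3 + A; 9 crossings at w = +1): V = -t^(1/2) - t^(3/2) - t^(5/2) + t^(9/2)
V(D2) = t^(-9/2) - t^(-5/2) - t^(-3/2) - t^(-1/2)  (w -3, c 9, <D> = A^-7 + A^-3 + A - A^9)
V(D3) = t^(-9/2) - t^(-5/2) - t^(-3/2) - t^(-1/2)  [9 crossings, <D> = A^-7 + A^-3 + A - A^9, w = -3]
D4 (bracket A^-7 + A^-3 + A - A^9; 9 crossings at w = -3): V = t^(-9/2) - t^(-5/2) - t^(-3/2) - t^(-1/2)
D5 (bracket A^-7 + A; 11 crossings at w = +1): V = -t^(1/2) - t^(5/2)
key observation: comparing 5 Jones polynomials yields 3 groups


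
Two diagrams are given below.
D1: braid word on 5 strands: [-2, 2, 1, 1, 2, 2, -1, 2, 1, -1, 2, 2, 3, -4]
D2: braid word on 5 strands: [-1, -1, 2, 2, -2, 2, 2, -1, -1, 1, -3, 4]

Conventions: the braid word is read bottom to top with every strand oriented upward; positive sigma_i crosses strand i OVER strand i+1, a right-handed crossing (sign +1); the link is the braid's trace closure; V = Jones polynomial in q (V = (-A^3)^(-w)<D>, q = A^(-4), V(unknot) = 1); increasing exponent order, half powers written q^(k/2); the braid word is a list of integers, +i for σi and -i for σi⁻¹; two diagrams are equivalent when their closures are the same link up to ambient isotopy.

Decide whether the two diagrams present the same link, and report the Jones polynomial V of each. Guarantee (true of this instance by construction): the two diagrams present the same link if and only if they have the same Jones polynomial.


equivalent: no
V(D1) = q^2 - q^3 + 3q^4 - 3q^5 + 3q^6 - 3q^7 + 2q^8 - q^9  (w +6, c 14, <D> = -A^-18 + 2A^-14 - 3A^-10 + 3A^-6 - 3A^-2 + 3A^2 - A^6 + A^10)
D2 (bracket -A^-12 + A^-8 - A^-4 + 3 - A^4 + A^8 - A^12; 12 crossings at w = 0): V = -q^-3 + q^-2 - q^-1 + 3 - q + q^2 - q^3
why: 2 values of V(q) split the 2 diagrams


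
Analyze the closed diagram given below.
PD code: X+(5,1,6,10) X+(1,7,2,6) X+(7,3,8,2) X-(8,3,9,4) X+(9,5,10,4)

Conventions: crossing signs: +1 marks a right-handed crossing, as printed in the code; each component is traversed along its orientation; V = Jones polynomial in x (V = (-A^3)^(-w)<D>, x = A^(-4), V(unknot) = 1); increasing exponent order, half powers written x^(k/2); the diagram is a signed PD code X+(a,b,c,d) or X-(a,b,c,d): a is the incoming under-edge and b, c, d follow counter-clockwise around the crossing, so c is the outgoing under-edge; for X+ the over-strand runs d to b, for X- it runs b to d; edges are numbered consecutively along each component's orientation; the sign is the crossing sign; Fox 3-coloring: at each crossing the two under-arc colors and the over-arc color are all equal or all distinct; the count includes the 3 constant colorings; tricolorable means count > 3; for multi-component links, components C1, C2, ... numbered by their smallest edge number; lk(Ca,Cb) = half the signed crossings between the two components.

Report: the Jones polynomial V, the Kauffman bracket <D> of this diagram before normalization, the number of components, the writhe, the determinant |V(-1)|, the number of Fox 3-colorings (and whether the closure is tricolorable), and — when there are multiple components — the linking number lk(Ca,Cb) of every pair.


V = x + x^3 - x^4
<D> = A^-7 - A^-3 - A^5 (w = +3)
1 component over 5 crossings, w = +3
9 Fox colorings among 3^5, |V(-1)| = 3: tricolorable
why: the span of V is 3, forcing >= 3 crossings in any diagram


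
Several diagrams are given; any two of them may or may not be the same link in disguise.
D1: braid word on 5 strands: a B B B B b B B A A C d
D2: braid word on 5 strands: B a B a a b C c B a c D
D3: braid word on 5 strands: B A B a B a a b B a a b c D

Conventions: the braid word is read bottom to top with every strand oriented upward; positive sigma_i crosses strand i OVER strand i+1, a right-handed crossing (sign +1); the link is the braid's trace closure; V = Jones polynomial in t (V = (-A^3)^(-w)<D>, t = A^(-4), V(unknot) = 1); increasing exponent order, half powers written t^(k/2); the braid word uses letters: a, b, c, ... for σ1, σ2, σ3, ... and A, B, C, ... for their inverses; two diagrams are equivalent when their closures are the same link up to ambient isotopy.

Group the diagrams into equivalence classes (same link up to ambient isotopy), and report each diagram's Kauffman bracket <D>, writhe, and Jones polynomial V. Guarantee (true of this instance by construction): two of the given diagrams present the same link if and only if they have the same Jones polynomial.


equivalence classes: {D1} | {D2, D3}
D1 (bracket A^-10 + A^-2 - A^2 + A^6 - A^10; 12 crossings at w = -6): V = -t^-7 + t^-6 - t^-5 + t^-4 + t^-2
V(D2) = t^-1 - 1 + 2t - 2t^2 + 2t^3 - 2t^4 + t^5  (w +2, c 12, <D> = A^-14 - 2A^-10 + 2A^-6 - 2A^-2 + 2A^2 - A^6 + A^10)
D3 (bracket A^-14 - 2A^-10 + 2A^-6 - 2A^-2 + 2A^2 - A^6 + A^10; 14 crossings at w = +2): V = t^-1 - 1 + 2t - 2t^2 + 2t^3 - 2t^4 + t^5
key observation: 2 values of V(t) split the 3 diagrams


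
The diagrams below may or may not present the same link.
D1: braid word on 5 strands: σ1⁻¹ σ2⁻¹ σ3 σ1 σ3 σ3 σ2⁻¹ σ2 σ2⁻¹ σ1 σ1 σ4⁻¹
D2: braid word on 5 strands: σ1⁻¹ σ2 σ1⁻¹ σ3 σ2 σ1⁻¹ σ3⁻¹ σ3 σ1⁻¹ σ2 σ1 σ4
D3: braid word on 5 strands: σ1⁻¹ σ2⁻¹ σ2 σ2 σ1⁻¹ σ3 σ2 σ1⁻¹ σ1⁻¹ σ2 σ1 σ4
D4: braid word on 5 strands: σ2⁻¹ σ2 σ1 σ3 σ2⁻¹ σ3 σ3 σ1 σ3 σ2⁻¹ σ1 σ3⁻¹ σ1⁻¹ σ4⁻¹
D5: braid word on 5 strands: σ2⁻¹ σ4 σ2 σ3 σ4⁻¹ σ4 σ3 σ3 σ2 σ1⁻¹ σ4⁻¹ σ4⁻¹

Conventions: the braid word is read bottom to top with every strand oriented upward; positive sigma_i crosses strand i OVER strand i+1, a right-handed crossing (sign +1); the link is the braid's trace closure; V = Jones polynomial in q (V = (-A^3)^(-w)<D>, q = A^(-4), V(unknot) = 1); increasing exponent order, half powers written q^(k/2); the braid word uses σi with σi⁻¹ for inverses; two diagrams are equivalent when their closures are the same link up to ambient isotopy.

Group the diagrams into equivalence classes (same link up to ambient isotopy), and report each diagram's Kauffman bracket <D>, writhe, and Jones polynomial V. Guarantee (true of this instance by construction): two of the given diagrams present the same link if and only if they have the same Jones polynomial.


grouping into links: {D1, D4} | {D2, D3} | {D5}
V(D1) = q^-1 - 1 + 2q - 3q^2 + 3q^3 - 2q^4 + 2q^5 - q^6  (w +2, c 12, <D> = -A^-18 + 2A^-14 - 2A^-10 + 3A^-6 - 3A^-2 + 2A^2 - A^6 + A^10)
V(D2) = -q^-3 + 2q^-2 - 2q^-1 + 3 - 2q + 2q^2 - q^3  (w +2, c 12, <D> = -A^-6 + 2A^-2 - 2A^2 + 3A^6 - 2A^10 + 2A^14 - A^18)
V(D3) = -q^-3 + 2q^-2 - 2q^-1 + 3 - 2q + 2q^2 - q^3  [12 crossings, <D> = -A^-6 + 2A^-2 - 2A^2 + 3A^6 - 2A^10 + 2A^14 - A^18, w = +2]
V(D4) = q^-1 - 1 + 2q - 3q^2 + 3q^3 - 2q^4 + 2q^5 - q^6  [14 crossings, <D> = -A^-18 + 2A^-14 - 2A^-10 + 3A^-6 - 3A^-2 + 2A^2 - A^6 + A^10, w = +2]
V(D5) = q + q^3 - q^4  [12 crossings, <D> = -A^-10 + A^-6 + A^2, w = +2]
key observation: V(q) takes 3 values over 5 diagrams, fixing the grouping


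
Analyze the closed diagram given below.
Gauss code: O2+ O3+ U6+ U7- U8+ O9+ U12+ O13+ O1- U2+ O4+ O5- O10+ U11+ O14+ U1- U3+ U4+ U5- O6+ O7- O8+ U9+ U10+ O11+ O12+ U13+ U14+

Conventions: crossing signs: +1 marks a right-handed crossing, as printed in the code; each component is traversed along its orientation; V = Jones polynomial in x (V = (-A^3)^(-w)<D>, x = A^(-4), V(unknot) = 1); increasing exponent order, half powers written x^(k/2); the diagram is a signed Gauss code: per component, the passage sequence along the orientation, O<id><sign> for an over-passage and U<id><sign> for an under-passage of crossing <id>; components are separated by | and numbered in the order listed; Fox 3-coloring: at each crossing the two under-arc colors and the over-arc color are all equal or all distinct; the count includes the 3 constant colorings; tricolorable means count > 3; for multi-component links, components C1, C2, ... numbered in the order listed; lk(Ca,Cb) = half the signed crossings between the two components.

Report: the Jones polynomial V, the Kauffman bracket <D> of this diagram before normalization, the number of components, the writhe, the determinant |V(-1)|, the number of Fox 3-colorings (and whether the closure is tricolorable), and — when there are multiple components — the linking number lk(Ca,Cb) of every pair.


Jones polynomial: V(x) = x^3 + x^6 - x^7 + x^8 - x^9 + x^10 - x^11
<D> = -A^-20 + A^-16 - A^-12 + A^-8 - A^-4 + 1 + A^12; writhe +8
components 1, writhe +8 (14 crossings)
3-colorings: 3 of 3^14, det 5 — not tricolorable
note: the span of V is 8, forcing >= 8 crossings in any diagram


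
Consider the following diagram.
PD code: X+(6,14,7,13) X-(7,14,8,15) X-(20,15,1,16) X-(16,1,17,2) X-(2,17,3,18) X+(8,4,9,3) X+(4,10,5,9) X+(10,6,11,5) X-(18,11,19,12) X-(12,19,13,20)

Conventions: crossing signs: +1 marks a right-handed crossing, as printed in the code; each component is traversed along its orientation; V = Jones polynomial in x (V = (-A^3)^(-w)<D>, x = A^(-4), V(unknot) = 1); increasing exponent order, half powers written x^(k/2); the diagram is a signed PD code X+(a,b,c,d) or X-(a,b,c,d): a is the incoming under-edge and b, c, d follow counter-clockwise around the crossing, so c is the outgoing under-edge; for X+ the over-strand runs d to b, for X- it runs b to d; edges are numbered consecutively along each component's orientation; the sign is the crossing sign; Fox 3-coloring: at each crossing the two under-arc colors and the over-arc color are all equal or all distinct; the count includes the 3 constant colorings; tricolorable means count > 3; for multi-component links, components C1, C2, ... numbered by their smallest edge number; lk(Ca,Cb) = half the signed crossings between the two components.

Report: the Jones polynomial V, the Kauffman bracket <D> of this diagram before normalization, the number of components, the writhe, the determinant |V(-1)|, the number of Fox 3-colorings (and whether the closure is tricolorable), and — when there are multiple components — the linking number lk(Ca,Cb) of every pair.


Jones polynomial: V(x) = -x^-6 + x^-5 - 2x^-4 + 3x^-3 - 2x^-2 + 3x^-1 - 1 + x - x^2
<D> = -A^-14 + A^-10 - A^-6 + 3A^-2 - 2A^2 + 3A^6 - 2A^10 + A^14 - A^18; writhe -2
components 1, writhe -2 (10 crossings)
3-colorings: 9 of 3^10, det 15 — tricolorable
note: det 15 = |V(-1)|; divisible by 3, so tricolorable


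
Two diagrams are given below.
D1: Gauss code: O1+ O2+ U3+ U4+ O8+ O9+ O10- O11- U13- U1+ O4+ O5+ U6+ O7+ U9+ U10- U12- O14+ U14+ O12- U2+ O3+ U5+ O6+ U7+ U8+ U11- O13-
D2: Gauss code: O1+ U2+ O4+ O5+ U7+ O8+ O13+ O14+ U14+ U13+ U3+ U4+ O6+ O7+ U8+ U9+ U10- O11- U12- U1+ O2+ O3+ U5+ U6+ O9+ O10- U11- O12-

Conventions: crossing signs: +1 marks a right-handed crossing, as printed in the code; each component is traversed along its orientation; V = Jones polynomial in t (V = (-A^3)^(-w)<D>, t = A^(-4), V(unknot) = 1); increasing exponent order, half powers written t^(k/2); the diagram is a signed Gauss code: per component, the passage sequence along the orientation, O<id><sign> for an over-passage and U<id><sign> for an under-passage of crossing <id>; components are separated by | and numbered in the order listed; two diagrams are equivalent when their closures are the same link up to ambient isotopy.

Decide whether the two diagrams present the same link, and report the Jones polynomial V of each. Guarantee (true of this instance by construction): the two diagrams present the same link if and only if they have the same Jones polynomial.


equivalent: yes
D1 (bracket -A^-10 + A^-6 - A^-2 + A^2 + A^10; 14 crossings at w = +6): V = t^2 + t^4 - t^5 + t^6 - t^7
V(D2) = t^2 + t^4 - t^5 + t^6 - t^7  (w +8, c 14, <D> = -A^-4 + 1 - A^4 + A^8 + A^16)
key observation: from 14 to 14 crossings by R-moves: one link, two diagrams


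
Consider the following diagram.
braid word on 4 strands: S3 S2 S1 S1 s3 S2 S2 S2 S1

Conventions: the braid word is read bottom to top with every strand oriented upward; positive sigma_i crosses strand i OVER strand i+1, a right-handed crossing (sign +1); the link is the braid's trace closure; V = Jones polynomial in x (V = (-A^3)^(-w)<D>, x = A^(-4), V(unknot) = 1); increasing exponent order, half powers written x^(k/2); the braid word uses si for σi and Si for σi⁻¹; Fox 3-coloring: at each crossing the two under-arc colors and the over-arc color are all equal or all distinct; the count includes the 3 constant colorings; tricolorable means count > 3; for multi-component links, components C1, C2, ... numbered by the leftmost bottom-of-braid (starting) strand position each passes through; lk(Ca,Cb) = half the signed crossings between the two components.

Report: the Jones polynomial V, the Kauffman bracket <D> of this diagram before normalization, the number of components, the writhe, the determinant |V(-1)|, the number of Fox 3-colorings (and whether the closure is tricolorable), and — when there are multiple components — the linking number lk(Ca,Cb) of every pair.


Jones polynomial: V(x) = x^-8 - 2x^-7 + x^-6 - 2x^-5 + 2x^-4 + x^-2
<D> = -A^-13 - 2A^-5 + 2A^-1 - A^3 + 2A^7 - A^11; writhe -7
components 1, writhe -7 (9 crossings)
3-colorings: 27 of 3^9, det 9 — tricolorable
note: det 9 = |V(-1)|; divisible by 3, so tricolorable


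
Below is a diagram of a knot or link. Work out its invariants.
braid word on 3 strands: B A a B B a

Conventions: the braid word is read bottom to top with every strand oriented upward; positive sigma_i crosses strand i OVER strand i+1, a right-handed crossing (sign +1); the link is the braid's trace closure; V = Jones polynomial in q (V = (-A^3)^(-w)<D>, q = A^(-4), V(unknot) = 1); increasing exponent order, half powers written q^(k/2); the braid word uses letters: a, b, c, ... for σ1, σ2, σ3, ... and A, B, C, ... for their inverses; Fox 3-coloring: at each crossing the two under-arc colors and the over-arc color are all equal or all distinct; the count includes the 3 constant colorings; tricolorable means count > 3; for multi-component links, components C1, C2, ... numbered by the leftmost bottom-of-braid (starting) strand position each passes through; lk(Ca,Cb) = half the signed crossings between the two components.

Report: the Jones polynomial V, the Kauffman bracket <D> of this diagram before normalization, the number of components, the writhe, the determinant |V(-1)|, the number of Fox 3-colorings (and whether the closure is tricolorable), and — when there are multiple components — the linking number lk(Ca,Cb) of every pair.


V = -q^-4 + q^-3 + q^-1
<D> = A^-2 + A^6 - A^10 (w = -2)
1 component over 6 crossings, w = -2
9 Fox colorings among 3^6, |V(-1)| = 3: tricolorable
why: w = -2 shifts under R1 moves; the (-A^3)^(2) factor cancels that in V


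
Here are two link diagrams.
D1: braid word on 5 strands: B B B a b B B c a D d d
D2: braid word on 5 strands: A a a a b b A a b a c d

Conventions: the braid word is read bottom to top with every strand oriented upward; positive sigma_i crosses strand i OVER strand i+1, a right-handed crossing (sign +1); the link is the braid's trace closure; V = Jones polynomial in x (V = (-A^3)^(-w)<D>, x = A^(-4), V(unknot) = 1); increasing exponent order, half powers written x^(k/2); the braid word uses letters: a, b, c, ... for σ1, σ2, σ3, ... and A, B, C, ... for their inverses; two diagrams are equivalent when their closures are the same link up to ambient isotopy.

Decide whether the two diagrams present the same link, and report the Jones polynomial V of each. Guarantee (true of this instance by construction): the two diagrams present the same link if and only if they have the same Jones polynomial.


equivalent: no
V(D1) = x^-5 - 2x^-4 + 2x^-3 - 2x^-2 + 2x^-1 - 1 + x  (w 0, c 12, <D> = A^-4 - 1 + 2A^4 - 2A^8 + 2A^12 - 2A^16 + A^20)
V(D2) = x^2 + 2x^4 - 2x^5 + x^6 - 2x^7 + x^8  (w +8, c 12, <D> = A^-8 - 2A^-4 + 1 - 2A^4 + 2A^8 + A^16)
why: 2 values of V(x) split the 2 diagrams


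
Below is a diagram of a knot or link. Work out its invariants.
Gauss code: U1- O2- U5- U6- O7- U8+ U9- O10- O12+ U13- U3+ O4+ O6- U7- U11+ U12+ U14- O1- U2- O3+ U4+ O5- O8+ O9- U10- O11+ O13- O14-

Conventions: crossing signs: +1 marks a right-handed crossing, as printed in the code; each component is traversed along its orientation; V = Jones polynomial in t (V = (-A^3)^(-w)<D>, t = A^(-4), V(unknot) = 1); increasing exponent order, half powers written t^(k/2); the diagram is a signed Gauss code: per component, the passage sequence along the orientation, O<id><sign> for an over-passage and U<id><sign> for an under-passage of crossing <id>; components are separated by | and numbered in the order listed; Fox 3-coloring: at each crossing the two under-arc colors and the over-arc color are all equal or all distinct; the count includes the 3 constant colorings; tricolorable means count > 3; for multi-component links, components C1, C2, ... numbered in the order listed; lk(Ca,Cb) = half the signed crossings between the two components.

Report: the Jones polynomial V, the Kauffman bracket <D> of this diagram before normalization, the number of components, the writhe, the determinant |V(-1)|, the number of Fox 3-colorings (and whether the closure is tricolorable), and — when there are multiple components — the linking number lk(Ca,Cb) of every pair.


V(t) = -t^-8 + 2t^-7 - 3t^-6 + 4t^-5 - 5t^-4 + 5t^-3 - 3t^-2 + 3t^-1 - 1
bracket: -A^-12 + 3A^-8 - 3A^-4 + 5 - 5A^4 + 4A^8 - 3A^12 + 2A^16 - A^20, w = -4
1 component, writhe -4, over 14 crossings
det 27, colorings 9 of 3^14 — tricolorable
observation: w = -4 (over 14 crossings) is diagram-only; (-A^3)^(4) removes it from V


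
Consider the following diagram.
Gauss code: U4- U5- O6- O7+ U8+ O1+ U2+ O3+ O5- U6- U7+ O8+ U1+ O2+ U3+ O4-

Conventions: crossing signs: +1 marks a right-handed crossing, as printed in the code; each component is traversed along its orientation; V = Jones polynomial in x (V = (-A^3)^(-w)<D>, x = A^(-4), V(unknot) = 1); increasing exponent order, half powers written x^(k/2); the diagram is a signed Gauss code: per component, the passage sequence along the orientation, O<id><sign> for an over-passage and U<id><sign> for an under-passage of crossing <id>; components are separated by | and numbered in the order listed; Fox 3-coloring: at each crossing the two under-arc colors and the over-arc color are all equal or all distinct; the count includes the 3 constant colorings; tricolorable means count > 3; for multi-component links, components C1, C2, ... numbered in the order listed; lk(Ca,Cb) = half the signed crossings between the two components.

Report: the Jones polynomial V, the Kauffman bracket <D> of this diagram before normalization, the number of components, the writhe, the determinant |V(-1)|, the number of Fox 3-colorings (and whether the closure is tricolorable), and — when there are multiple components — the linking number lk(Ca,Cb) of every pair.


V(x) = x + x^3 - x^4
bracket: -A^-10 + A^-6 + A^2, w = +2
1 component, writhe +2, over 8 crossings
det 3, colorings 9 of 3^8 — tricolorable
observation: |V(-1)| = 3: so tricolorable, since 3 divides 3
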